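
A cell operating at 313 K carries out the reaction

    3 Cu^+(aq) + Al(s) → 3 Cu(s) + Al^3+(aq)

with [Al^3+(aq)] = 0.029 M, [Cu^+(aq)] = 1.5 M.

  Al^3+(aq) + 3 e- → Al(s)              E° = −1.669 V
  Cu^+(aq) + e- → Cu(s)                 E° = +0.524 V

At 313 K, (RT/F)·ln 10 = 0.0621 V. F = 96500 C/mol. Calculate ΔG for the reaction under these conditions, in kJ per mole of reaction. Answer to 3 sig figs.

The standard cell potential is +0.524 − (−1.669) = +2.193 V, with n = 3 electrons in the balanced equation.
Q = [Al^3+(aq)] / [Cu^+(aq)]^3 = 0.00859, so log Q = −2.066 and E = +2.193 − (0.0621/3)(−2.066) = +2.2358 V.
Then ΔG = −nFE = −3 × 96500 × +2.2358 J/mol = −647 kJ/mol.

−647 kJ/mol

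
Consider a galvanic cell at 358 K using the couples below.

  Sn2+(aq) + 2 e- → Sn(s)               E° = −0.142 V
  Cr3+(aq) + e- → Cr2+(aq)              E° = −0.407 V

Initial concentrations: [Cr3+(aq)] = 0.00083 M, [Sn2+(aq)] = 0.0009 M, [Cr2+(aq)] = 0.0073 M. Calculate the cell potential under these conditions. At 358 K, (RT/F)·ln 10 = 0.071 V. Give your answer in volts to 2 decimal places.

+0.22 V

Sn²⁺/Sn is reduced (cathode, E° = −0.142 V) and Cr³⁺/Cr²⁺ is oxidized (anode).
E°cell = E°cat − E°an = −0.142 − (−0.407) = +0.265 V; n = 2.
Balancing gives Sn2+(aq) + 2 Cr2+(aq) → Sn(s) + 2 Cr3+(aq); hence Q = [Cr3+(aq)]^2 / ([Sn2+(aq)]·[Cr2+(aq)]^2) = 14.4 (log Q = 1.157).
Applying E = E° − (RT ln10/nF)·log Q gives +0.265 − (0.071/2)(1.157) = +0.22 V.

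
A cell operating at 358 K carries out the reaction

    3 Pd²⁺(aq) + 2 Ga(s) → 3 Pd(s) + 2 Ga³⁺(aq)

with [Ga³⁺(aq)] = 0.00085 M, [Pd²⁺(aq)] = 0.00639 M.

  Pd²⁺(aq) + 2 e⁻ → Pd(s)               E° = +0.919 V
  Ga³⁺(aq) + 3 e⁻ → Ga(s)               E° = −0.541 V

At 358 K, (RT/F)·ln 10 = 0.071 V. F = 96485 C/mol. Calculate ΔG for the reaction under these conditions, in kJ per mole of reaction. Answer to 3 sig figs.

−842 kJ/mol

E°cell = +0.919 − (−0.541) = +1.460 V; the balanced reaction transfers n = 6 electrons.
Here Q = [Ga³⁺(aq)]^2 / [Pd²⁺(aq)]^3 = 2.77 (log Q = 0.442), giving E = +1.460 − (0.071/6)·(0.442) = +1.4548 V.
ΔG = −nFE = −(6)(96485)(+1.4548) J/mol = −842 kJ/mol.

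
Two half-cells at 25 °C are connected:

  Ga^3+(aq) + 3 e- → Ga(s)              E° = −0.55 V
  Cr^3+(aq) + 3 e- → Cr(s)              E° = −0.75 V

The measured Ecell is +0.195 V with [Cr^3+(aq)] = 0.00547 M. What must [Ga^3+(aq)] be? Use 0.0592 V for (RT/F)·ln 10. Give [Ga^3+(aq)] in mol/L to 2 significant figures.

0.0031 M

Ga³⁺/Ga is the cathode (higher E°); E°cell = −0.55 − (−0.75) = +0.20 V with n = 3.
Since E = E° − (0.0592/n)·log Q, log Q = n(E° − E)/0.0592 = 0.253.
Balancing electrons gives Ga^3+(aq) + Cr(s) → Ga(s) + Cr^3+(aq); thus Q = [Cr^3+(aq)] / [Ga^3+(aq)].
Substituting the known concentrations and solving, log [Ga^3+(aq)] = −2.515 and [Ga^3+(aq)] = 0.0031 M.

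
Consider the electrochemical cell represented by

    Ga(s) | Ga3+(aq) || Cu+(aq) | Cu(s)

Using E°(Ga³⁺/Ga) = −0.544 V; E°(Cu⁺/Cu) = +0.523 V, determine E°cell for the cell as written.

By convention the left-hand electrode in cell notation is the anode (oxidation) and the right-hand electrode is the cathode (reduction).
E°cell = E°(right) − E°(left) = +0.523 − (−0.544) = +1.067 V.

+1.067 V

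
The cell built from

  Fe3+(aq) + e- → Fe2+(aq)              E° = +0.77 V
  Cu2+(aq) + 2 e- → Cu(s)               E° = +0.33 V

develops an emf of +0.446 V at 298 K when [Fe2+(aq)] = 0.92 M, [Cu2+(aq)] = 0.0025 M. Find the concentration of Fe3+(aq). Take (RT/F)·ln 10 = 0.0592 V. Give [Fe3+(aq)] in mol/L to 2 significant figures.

0.058 M

The Fe³⁺/Fe²⁺ couple has the larger reduction potential, so it is the cathode: E°cell = +0.77 − (+0.33) = +0.44 V and n = 2.
From the Nernst equation, log Q = n(E° − E)/0.0592 = 2·(+0.44 − (+0.446))/0.0592 = −0.203.
The balanced reaction is 2 Fe3+(aq) + Cu(s) → 2 Fe2+(aq) + Cu2+(aq), so Q = ([Fe2+(aq)]^2·[Cu2+(aq)]) / [Fe3+(aq)]^2.
Substituting the known concentrations and solving, log [Fe3+(aq)] = −1.236 and [Fe3+(aq)] = 0.058 M.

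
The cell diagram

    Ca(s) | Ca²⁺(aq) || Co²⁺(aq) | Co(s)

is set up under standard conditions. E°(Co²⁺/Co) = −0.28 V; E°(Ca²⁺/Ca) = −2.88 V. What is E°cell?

By convention the left-hand electrode in cell notation is the anode (oxidation) and the right-hand electrode is the cathode (reduction).
E°cell = E°(right) − E°(left) = −0.28 − (−2.88) = +2.60 V.

+2.60 V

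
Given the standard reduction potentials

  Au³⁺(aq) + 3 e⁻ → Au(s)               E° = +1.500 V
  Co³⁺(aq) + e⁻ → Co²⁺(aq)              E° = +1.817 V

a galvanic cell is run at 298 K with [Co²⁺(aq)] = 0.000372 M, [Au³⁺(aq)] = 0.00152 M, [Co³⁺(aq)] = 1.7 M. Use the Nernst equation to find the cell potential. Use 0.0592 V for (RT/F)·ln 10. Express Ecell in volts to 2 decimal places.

+0.59 V

The Co³⁺/Co²⁺ couple has the more positive E°, so it is the cathode; Au³⁺/Au is the anode.
E°cell = E°cat − E°an = +1.817 − (+1.500) = +0.317 V; n = 3.
Balancing gives 3 Co³⁺(aq) + Au(s) → 3 Co²⁺(aq) + Au³⁺(aq); hence Q = ([Co²⁺(aq)]^3·[Au³⁺(aq)]) / [Co³⁺(aq)]^3 = 1.59×10^−14 (log Q = −13.798).
Applying E = E° − (RT ln10/nF)·log Q gives +0.317 − (0.0592/3)(−13.798) = +0.59 V.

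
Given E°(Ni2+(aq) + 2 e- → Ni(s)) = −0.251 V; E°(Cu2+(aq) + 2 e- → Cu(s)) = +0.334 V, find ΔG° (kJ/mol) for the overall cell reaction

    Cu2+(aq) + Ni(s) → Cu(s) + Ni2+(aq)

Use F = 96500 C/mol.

In the reaction as written Cu2+(aq) is reduced, so the Cu²⁺/Cu couple is the cathode and Ni²⁺/Ni is the anode.
E°cell = +0.334 − (−0.251) = +0.585 V; balancing electrons gives n = 2.
ΔG° = −nFE°cell = −(2)(96500)(+0.585) J/mol = −113 kJ/mol.

−113 kJ/mol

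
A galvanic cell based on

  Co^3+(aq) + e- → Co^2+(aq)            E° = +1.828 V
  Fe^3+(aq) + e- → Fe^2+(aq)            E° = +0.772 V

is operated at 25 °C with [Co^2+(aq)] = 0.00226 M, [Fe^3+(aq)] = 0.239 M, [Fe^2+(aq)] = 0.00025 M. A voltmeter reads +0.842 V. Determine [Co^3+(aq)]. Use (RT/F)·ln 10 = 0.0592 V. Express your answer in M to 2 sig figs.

With Co³⁺/Co²⁺ at the cathode and Fe³⁺/Fe²⁺ at the anode, E°cell = +1.828 − (+0.772) = +1.056 V (n = 1).
From the Nernst equation, log Q = n(E° − E)/0.0592 = 1·(+1.056 − (+0.842))/0.0592 = 3.615.
For Co^3+(aq) + Fe^2+(aq) → Co^2+(aq) + Fe^3+(aq), the reaction quotient is Q = ([Co^2+(aq)]·[Fe^3+(aq)]) / ([Co^3+(aq)]·[Fe^2+(aq)]).
Substituting the known concentrations and solving, log [Co^3+(aq)] = −3.280 and [Co^3+(aq)] = 0.00052 M.

0.00052 M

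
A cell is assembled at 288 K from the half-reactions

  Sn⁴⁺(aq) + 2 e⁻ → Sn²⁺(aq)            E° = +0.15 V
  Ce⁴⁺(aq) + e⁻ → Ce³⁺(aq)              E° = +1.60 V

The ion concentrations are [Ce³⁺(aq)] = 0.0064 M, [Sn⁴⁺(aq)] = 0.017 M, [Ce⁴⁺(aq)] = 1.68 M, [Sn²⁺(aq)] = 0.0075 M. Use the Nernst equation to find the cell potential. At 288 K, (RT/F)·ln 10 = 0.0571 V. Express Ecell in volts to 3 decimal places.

+1.578 V

The Ce⁴⁺/Ce³⁺ couple has the more positive E°, so it is the cathode; Sn⁴⁺/Sn²⁺ is the anode.
The standard potential is +1.60 − (+0.15) = +1.45 V and the balanced reaction transfers n = 2 electrons.
For the overall reaction 2 Ce⁴⁺(aq) + Sn²⁺(aq) → 2 Ce³⁺(aq) + Sn⁴⁺(aq), Q = ([Ce³⁺(aq)]^2·[Sn⁴⁺(aq)]) / ([Ce⁴⁺(aq)]^2·[Sn²⁺(aq)]) = 3.29×10^−5, giving log Q = −4.483.
Applying E = E° − (RT ln10/nF)·log Q gives +1.45 − (0.0571/2)(−4.483) = +1.578 V.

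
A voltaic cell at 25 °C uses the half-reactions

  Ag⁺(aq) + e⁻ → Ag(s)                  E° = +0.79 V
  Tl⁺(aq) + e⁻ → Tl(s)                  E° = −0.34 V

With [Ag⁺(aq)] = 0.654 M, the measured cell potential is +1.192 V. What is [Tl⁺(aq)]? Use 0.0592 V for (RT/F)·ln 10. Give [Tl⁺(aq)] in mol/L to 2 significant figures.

Ag⁺/Ag is the cathode (higher E°); E°cell = +0.79 − (−0.34) = +1.13 V with n = 1.
Since E = E° − (0.0592/n)·log Q, log Q = n(E° − E)/0.0592 = −1.047.
For Ag⁺(aq) + Tl(s) → Ag(s) + Tl⁺(aq), the reaction quotient is Q = [Tl⁺(aq)] / [Ag⁺(aq)].
Solving for the unknown gives log [Tl⁺(aq)] = −1.231, so [Tl⁺(aq)] ≈ 0.059 M.

0.059 M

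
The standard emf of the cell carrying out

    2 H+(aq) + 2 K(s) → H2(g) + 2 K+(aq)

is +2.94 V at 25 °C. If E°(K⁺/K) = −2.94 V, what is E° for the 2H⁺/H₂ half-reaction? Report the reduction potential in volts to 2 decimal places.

+0.00 V

In the reaction as written the 2H⁺/H₂ couple is reduced (cathode) and K⁺/K is oxidized (anode), so E°cell = E°(2H⁺/H₂) − E°(K⁺/K).
E°(2H⁺/H₂) = E°cell + E°(anode) = +2.94 + (−2.94) = +0.00 V.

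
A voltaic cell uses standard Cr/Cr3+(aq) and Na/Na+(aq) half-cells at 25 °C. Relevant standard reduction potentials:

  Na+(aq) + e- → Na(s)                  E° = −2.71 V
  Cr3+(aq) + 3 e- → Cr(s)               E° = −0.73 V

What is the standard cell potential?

The Cr³⁺/Cr couple has the higher E°, so Cr ion is reduced (cathode) and Na is oxidized (anode).
E°cell = E°(cathode) − E°(anode) = −0.73 − (−2.71) = +1.98 V.

+1.98 V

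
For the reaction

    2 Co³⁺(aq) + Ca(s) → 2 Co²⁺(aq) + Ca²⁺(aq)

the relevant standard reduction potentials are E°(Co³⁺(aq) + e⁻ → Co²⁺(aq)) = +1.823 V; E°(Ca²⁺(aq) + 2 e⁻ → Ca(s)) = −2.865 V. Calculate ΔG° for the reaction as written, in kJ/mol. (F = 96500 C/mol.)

−905 kJ/mol

In the reaction as written Co³⁺(aq) is reduced, so the Co³⁺/Co²⁺ couple is the cathode and Ca²⁺/Ca is the anode.
E°cell = +1.823 − (−2.865) = +4.688 V; balancing electrons gives n = 2.
ΔG° = −nFE°cell = −(2)(96500)(+4.688) J/mol = −905 kJ/mol.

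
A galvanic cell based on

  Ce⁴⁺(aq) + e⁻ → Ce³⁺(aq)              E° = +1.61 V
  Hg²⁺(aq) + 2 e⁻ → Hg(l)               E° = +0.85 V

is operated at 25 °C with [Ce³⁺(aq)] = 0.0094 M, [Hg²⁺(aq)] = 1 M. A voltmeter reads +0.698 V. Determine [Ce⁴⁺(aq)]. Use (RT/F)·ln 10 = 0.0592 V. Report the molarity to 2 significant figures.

With Ce⁴⁺/Ce³⁺ at the cathode and Hg²⁺/Hg at the anode, E°cell = +1.61 − (+0.85) = +0.76 V (n = 2).
Rearranging E = E° − (0.0592/n)·log Q gives log Q = 2(+0.76 − (+0.698))/0.0592 = 2.095.
For 2 Ce⁴⁺(aq) + Hg(l) → 2 Ce³⁺(aq) + Hg²⁺(aq), the reaction quotient is Q = ([Ce³⁺(aq)]^2·[Hg²⁺(aq)]) / [Ce⁴⁺(aq)]^2.
Substituting the known concentrations and solving, log [Ce⁴⁺(aq)] = −3.074 and [Ce⁴⁺(aq)] = 0.00084 M.

0.00084 M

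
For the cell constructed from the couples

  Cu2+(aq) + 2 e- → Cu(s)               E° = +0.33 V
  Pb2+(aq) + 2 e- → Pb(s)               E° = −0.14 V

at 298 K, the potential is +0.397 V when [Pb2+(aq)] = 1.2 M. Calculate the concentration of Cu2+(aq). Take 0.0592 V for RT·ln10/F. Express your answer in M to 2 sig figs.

Cu²⁺/Cu is the cathode (higher E°); E°cell = +0.33 − (−0.14) = +0.47 V with n = 2.
Rearranging E = E° − (0.0592/n)·log Q gives log Q = 2(+0.47 − (+0.397))/0.0592 = 2.466.
Balancing electrons gives Cu2+(aq) + Pb(s) → Cu(s) + Pb2+(aq); thus Q = [Pb2+(aq)] / [Cu2+(aq)].
Solving for the unknown gives log [Cu2+(aq)] = −2.387, so [Cu2+(aq)] ≈ 0.0041 M.

0.0041 M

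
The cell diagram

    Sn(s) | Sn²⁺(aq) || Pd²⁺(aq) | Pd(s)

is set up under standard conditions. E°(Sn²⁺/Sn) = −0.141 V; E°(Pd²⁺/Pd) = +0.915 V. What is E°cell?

+1.056 V

By convention the left-hand electrode in cell notation is the anode (oxidation) and the right-hand electrode is the cathode (reduction).
E°cell = E°(right) − E°(left) = +0.915 − (−0.141) = +1.056 V.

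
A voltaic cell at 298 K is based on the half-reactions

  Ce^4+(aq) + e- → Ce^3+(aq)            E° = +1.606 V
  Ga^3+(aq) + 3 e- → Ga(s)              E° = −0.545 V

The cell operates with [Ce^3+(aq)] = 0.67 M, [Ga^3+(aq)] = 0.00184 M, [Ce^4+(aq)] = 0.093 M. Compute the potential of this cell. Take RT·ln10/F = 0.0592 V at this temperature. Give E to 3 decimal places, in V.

+2.154 V

Ce⁴⁺/Ce³⁺ is reduced (cathode, E° = +1.606 V) and Ga³⁺/Ga is oxidized (anode).
E°cell = +1.606 − (−0.545) = +2.151 V, with n = 3 electrons transferred.
For the overall reaction 3 Ce^4+(aq) + Ga(s) → 3 Ce^3+(aq) + Ga^3+(aq), Q = ([Ce^3+(aq)]^3·[Ga^3+(aq)]) / [Ce^4+(aq)]^3 = 0.688, giving log Q = −0.162.
By the Nernst equation, E = +2.151 − (0.0592/3)·(−0.162) = +2.154 V.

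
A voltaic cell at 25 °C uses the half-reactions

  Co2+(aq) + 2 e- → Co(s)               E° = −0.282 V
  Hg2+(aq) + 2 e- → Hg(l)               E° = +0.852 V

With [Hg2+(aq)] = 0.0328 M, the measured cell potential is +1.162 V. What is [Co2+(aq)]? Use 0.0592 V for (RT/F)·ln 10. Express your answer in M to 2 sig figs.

With Hg²⁺/Hg at the cathode and Co²⁺/Co at the anode, E°cell = +0.852 − (−0.282) = +1.134 V (n = 2).
Since E = E° − (0.0592/n)·log Q, log Q = n(E° − E)/0.0592 = −0.946.
For Hg2+(aq) + Co(s) → Hg(l) + Co2+(aq), the reaction quotient is Q = [Co2+(aq)] / [Hg2+(aq)].
Isolating [Co2+(aq)] in Q = 10^{−0.946} yields log [Co2+(aq)] = −2.430, i.e. 0.0037 M.

0.0037 M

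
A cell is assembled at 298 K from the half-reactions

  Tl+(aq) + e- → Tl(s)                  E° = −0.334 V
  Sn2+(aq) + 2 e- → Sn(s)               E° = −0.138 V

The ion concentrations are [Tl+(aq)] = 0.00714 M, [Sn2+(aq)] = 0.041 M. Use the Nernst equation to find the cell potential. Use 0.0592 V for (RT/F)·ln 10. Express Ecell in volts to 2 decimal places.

+0.28 V

The Sn²⁺/Sn couple has the more positive E°, so it is the cathode; Tl⁺/Tl is the anode.
The standard potential is −0.138 − (−0.334) = +0.196 V and the balanced reaction transfers n = 2 electrons.
For the overall reaction Sn2+(aq) + 2 Tl(s) → Sn(s) + 2 Tl+(aq), Q = [Tl+(aq)]^2 / [Sn2+(aq)] = 0.00124, giving log Q = −2.905.
By the Nernst equation, E = +0.196 − (0.0592/2)·(−2.905) = +0.28 V.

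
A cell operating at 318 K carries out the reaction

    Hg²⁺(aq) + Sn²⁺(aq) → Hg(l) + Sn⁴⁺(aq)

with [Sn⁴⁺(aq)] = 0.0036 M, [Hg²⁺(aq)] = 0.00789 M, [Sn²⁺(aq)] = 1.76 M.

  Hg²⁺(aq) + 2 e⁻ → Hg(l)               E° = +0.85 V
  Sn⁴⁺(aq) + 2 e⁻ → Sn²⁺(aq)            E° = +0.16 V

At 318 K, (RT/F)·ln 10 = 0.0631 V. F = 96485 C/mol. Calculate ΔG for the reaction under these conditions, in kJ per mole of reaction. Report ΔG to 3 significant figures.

−137 kJ/mol

E°cell = +0.85 − (+0.16) = +0.69 V; the balanced reaction transfers n = 2 electrons.
Q = [Sn⁴⁺(aq)] / ([Hg²⁺(aq)]·[Sn²⁺(aq)]) = 0.259, so log Q = −0.586 and E = +0.69 − (0.0631/2)(−0.586) = +0.7085 V.
ΔG = −nFE = −(2)(96485)(+0.7085) J/mol = −137 kJ/mol.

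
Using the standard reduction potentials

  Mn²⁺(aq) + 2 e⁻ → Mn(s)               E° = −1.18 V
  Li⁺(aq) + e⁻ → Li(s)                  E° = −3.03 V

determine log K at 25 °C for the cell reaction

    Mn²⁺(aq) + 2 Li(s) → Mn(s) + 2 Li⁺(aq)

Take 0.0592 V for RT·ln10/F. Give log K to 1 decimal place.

The Mn²⁺/Mn couple is reduced (cathode); E°cell = −1.18 − (−3.03) = +1.85 V with n = 2.
At equilibrium E = 0, so log K = nE°cell / 0.0592 = (2)(+1.85) / 0.0592 = 62.5.

log K = 62.5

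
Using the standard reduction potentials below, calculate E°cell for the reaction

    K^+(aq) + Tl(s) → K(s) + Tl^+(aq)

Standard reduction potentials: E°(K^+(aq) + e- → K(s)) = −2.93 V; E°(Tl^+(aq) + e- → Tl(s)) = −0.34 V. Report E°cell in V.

−2.59 V

In the reaction as written, K^+(aq) is reduced (cathode) and Tl^+(aq) is produced by oxidation at the anode.
E°cell = E°(cathode) − E°(anode) = −2.93 − (−0.34) = −2.59 V.
The negative E°cell means the reaction is non-spontaneous in the direction written.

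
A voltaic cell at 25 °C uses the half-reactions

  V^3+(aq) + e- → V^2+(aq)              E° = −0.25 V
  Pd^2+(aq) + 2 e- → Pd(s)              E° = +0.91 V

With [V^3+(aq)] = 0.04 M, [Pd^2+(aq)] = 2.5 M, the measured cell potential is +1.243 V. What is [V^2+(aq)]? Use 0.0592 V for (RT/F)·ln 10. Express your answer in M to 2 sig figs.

0.64 M

The Pd²⁺/Pd couple has the larger reduction potential, so it is the cathode: E°cell = +0.91 − (−0.25) = +1.16 V and n = 2.
From the Nernst equation, log Q = n(E° − E)/0.0592 = 2·(+1.16 − (+1.243))/0.0592 = −2.804.
Balancing electrons gives Pd^2+(aq) + 2 V^2+(aq) → Pd(s) + 2 V^3+(aq); thus Q = [V^3+(aq)]^2 / ([Pd^2+(aq)]·[V^2+(aq)]^2).
Solving for the unknown gives log [V^2+(aq)] = −0.195, so [V^2+(aq)] ≈ 0.64 M.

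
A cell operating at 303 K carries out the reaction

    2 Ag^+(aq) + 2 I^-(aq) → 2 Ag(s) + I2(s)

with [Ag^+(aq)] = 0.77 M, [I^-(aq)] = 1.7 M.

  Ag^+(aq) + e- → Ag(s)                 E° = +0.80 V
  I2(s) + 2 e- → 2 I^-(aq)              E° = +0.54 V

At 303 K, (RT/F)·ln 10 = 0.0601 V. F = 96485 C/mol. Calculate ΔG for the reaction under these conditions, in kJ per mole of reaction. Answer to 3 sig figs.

−51.5 kJ/mol

The standard cell potential is +0.80 − (+0.54) = +0.26 V, with n = 2 electrons in the balanced equation.
Here Q = 1 / ([Ag^+(aq)]^2·[I^-(aq)]^2) = 0.584 (log Q = −0.234), giving E = +0.26 − (0.0601/2)·(−0.234) = +0.2670 V.
ΔG = −nFE = −(2)(96485)(+0.2670) J/mol = −51.5 kJ/mol.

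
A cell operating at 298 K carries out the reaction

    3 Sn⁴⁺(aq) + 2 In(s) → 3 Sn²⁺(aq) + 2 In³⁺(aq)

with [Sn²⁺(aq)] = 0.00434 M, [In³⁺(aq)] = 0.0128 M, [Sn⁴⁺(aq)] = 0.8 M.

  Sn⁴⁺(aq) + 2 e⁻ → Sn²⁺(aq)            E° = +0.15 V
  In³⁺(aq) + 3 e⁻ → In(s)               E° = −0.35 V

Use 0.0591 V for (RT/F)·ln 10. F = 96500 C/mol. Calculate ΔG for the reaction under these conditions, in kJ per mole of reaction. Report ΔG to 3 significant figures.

With Sn⁴⁺/Sn²⁺ reduced at the cathode, E°cell = +0.15 − (−0.35) = +0.50 V and n = 6.
Here Q = ([Sn²⁺(aq)]^3·[In³⁺(aq)]^2) / [Sn⁴⁺(aq)]^3 = 2.62×10^−11 (log Q = −10.582), giving E = +0.50 − (0.0591/6)·(−10.582) = +0.6042 V.
Finally ΔG = −nFE = −(6)(96500 C/mol)(+0.6042 V) = −350 kJ/mol.

−350 kJ/mol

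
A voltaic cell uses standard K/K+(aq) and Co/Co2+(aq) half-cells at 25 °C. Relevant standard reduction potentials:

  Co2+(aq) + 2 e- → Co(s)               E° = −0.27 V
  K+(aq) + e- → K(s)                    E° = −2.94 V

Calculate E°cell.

The Co²⁺/Co couple has the higher E°, so Co ion is reduced (cathode) and K is oxidized (anode).
E°cell = E°(cathode) − E°(anode) = −0.27 − (−2.94) = +2.67 V.

+2.67 V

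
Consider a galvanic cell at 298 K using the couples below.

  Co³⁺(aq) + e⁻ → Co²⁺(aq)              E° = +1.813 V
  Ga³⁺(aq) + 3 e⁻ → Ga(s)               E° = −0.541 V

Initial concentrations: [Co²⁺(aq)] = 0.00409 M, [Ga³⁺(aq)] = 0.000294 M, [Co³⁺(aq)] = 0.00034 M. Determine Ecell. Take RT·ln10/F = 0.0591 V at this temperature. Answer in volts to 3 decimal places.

Co³⁺/Co²⁺ is reduced (cathode, E° = +1.813 V) and Ga³⁺/Ga is oxidized (anode).
E°cell = +1.813 − (−0.541) = +2.354 V, with n = 3 electrons transferred.
For the overall reaction 3 Co³⁺(aq) + Ga(s) → 3 Co²⁺(aq) + Ga³⁺(aq), Q = ([Co²⁺(aq)]^3·[Ga³⁺(aq)]) / [Co³⁺(aq)]^3 = 0.512, giving log Q = −0.291.
Applying E = E° − (RT ln10/nF)·log Q gives +2.354 − (0.0591/3)(−0.291) = +2.360 V.

+2.360 V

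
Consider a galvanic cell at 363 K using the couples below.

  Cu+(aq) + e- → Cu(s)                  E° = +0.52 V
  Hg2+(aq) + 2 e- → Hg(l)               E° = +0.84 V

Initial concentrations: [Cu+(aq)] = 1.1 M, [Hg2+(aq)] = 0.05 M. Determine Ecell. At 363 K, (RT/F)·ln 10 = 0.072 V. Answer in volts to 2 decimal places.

+0.27 V

The Hg²⁺/Hg couple has the more positive E°, so it is the cathode; Cu⁺/Cu is the anode.
E°cell = E°cat − E°an = +0.84 − (+0.52) = +0.32 V; n = 2.
The balanced reaction is Hg2+(aq) + 2 Cu(s) → Hg(l) + 2 Cu+(aq), so Q = [Cu+(aq)]^2 / [Hg2+(aq)] = 24.2 and log Q = 1.384.
Applying E = E° − (RT ln10/nF)·log Q gives +0.32 − (0.072/2)(1.384) = +0.27 V.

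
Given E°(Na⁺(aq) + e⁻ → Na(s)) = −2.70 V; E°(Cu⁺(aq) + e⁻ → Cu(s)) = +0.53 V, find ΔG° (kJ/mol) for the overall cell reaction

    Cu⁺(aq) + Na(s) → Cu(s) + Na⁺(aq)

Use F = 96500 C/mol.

−312 kJ/mol

In the reaction as written Cu⁺(aq) is reduced, so the Cu⁺/Cu couple is the cathode and Na⁺/Na is the anode.
E°cell = +0.53 − (−2.70) = +3.23 V; balancing electrons gives n = 1.
ΔG° = −nFE°cell = −(1)(96500)(+3.23) J/mol = −312 kJ/mol.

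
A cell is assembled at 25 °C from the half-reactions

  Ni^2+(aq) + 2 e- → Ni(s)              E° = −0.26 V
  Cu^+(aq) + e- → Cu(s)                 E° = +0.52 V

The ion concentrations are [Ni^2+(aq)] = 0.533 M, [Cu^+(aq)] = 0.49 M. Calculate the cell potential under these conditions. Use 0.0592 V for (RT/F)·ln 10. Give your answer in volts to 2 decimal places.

+0.77 V

Cu⁺/Cu is reduced (cathode, E° = +0.52 V) and Ni²⁺/Ni is oxidized (anode).
E°cell = +0.52 − (−0.26) = +0.78 V, with n = 2 electrons transferred.
For the overall reaction 2 Cu^+(aq) + Ni(s) → 2 Cu(s) + Ni^2+(aq), Q = [Ni^2+(aq)] / [Cu^+(aq)]^2 = 2.22, giving log Q = 0.346.
Applying E = E° − (RT ln10/nF)·log Q gives +0.78 − (0.0592/2)(0.346) = +0.77 V.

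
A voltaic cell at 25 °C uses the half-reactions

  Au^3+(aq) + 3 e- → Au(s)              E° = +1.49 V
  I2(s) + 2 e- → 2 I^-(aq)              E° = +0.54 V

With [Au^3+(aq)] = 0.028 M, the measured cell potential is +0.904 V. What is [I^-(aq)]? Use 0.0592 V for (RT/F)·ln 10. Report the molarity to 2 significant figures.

0.55 M

The Au³⁺/Au couple has the larger reduction potential, so it is the cathode: E°cell = +1.49 − (+0.54) = +0.95 V and n = 6.
From the Nernst equation, log Q = n(E° − E)/0.0592 = 6·(+0.95 − (+0.904))/0.0592 = 4.662.
The balanced reaction is 2 Au^3+(aq) + 6 I^-(aq) → 2 Au(s) + 3 I2(s), so Q = 1 / ([Au^3+(aq)]^2·[I^-(aq)]^6).
Substituting the known concentrations and solving, log [I^-(aq)] = −0.259 and [I^-(aq)] = 0.55 M.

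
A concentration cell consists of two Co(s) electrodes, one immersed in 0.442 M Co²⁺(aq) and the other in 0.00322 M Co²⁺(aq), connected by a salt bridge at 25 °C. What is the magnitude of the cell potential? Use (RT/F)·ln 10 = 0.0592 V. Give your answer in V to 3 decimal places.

For a concentration cell E°cell = 0, since both electrodes use the same couple.
The compartment with the higher Co²⁺(aq) concentration (0.442 M) acts as the cathode; ions are reduced there and produced at the dilute (0.00322 M) anode.
With n = 2, Ecell = −(0.0592/2)·log([dilute]/[conc]) = −(0.0592/2)·log(0.00322/0.442) = +0.063 V.

0.063 V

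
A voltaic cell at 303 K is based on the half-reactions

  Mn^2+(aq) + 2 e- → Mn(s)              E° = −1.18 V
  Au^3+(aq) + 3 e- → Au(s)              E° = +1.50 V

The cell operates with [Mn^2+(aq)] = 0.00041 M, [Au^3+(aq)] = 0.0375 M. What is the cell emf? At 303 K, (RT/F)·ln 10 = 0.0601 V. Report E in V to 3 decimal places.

Au³⁺/Au is reduced (cathode, E° = +1.50 V) and Mn²⁺/Mn is oxidized (anode).
E°cell = E°cat − E°an = +1.50 − (−1.18) = +2.68 V; n = 6.
The balanced reaction is 2 Au^3+(aq) + 3 Mn(s) → 2 Au(s) + 3 Mn^2+(aq), so Q = [Mn^2+(aq)]^3 / [Au^3+(aq)]^2 = 4.9×10^−8 and log Q = −7.310.
Applying E = E° − (RT ln10/nF)·log Q gives +2.68 − (0.0601/6)(−7.310) = +2.753 V.

+2.753 V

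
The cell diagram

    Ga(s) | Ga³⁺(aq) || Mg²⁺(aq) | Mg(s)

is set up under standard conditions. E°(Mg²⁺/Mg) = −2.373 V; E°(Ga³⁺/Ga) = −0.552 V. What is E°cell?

−1.821 V

By convention the left-hand electrode in cell notation is the anode (oxidation) and the right-hand electrode is the cathode (reduction).
E°cell = E°(right) − E°(left) = −2.373 − (−0.552) = −1.821 V.
The negative sign shows that, as written, the cell would require an external voltage to drive the reaction.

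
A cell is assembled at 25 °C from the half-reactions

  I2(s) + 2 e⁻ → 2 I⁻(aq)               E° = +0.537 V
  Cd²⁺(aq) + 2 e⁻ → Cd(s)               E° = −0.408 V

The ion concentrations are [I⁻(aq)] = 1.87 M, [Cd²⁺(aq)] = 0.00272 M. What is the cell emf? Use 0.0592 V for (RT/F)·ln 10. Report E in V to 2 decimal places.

+1.00 V

I₂/I⁻ is reduced (cathode, E° = +0.537 V) and Cd²⁺/Cd is oxidized (anode).
The standard potential is +0.537 − (−0.408) = +0.945 V and the balanced reaction transfers n = 2 electrons.
Balancing gives I2(s) + Cd(s) → 2 I⁻(aq) + Cd²⁺(aq); hence Q = [I⁻(aq)]^2·[Cd²⁺(aq)] = 0.00951 (log Q = −2.022).
Applying E = E° − (RT ln10/nF)·log Q gives +0.945 − (0.0592/2)(−2.022) = +1.00 V.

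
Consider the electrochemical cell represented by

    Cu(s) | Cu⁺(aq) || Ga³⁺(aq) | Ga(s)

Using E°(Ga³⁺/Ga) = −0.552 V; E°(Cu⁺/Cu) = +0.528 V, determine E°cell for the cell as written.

−1.080 V

By convention the left-hand electrode in cell notation is the anode (oxidation) and the right-hand electrode is the cathode (reduction).
E°cell = E°(right) − E°(left) = −0.552 − (+0.528) = −1.080 V.
The negative sign shows that, as written, the cell would require an external voltage to drive the reaction.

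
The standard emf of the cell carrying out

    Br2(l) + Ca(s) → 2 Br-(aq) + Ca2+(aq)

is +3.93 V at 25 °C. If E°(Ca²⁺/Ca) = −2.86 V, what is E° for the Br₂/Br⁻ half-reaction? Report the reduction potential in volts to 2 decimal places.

+1.07 V

In the reaction as written the Br₂/Br⁻ couple is reduced (cathode) and Ca²⁺/Ca is oxidized (anode), so E°cell = E°(Br₂/Br⁻) − E°(Ca²⁺/Ca).
E°(Br₂/Br⁻) = E°cell + E°(anode) = +3.93 + (−2.86) = +1.07 V.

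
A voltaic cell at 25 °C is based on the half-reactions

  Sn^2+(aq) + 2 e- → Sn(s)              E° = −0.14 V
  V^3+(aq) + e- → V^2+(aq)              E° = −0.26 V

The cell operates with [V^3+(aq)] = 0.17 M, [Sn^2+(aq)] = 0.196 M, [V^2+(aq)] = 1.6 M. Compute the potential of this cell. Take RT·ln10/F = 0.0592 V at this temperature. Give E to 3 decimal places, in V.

+0.157 V

The Sn²⁺/Sn couple has the more positive E°, so it is the cathode; V³⁺/V²⁺ is the anode.
E°cell = −0.14 − (−0.26) = +0.12 V, with n = 2 electrons transferred.
For the overall reaction Sn^2+(aq) + 2 V^2+(aq) → Sn(s) + 2 V^3+(aq), Q = [V^3+(aq)]^2 / ([Sn^2+(aq)]·[V^2+(aq)]^2) = 0.0576, giving log Q = −1.240.
By the Nernst equation, E = +0.12 − (0.0592/2)·(−1.240) = +0.157 V.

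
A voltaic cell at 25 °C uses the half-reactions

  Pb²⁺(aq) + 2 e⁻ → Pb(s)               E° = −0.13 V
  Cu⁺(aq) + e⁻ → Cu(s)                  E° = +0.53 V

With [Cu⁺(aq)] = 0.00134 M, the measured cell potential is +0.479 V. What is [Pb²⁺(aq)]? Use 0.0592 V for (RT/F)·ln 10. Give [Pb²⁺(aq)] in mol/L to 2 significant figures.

With Cu⁺/Cu at the cathode and Pb²⁺/Pb at the anode, E°cell = +0.53 − (−0.13) = +0.66 V (n = 2).
Since E = E° − (0.0592/n)·log Q, log Q = n(E° − E)/0.0592 = 6.115.
The balanced reaction is 2 Cu⁺(aq) + Pb(s) → 2 Cu(s) + Pb²⁺(aq), so Q = [Pb²⁺(aq)] / [Cu⁺(aq)]^2.
Solving for the unknown gives log [Pb²⁺(aq)] = 0.369, so [Pb²⁺(aq)] ≈ 2.3 M.

2.3 M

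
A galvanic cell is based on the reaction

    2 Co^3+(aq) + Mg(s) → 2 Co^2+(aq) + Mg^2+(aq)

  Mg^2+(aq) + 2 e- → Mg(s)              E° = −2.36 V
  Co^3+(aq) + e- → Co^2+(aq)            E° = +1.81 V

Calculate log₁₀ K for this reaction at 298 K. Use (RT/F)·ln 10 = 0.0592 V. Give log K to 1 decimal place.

log K = 140.9

The Co³⁺/Co²⁺ couple is reduced (cathode); E°cell = +1.81 − (−2.36) = +4.17 V with n = 2.
At equilibrium E = 0, so log K = nE°cell / 0.0592 = (2)(+4.17) / 0.0592 = 140.9.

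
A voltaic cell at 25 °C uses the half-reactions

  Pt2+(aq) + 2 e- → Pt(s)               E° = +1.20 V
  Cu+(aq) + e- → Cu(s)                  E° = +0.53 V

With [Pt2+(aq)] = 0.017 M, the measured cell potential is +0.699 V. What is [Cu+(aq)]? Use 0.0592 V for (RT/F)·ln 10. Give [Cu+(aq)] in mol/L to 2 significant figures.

0.042 M

Pt²⁺/Pt is the cathode (higher E°); E°cell = +1.20 − (+0.53) = +0.67 V with n = 2.
Rearranging E = E° − (0.0592/n)·log Q gives log Q = 2(+0.67 − (+0.699))/0.0592 = −0.980.
For Pt2+(aq) + 2 Cu(s) → Pt(s) + 2 Cu+(aq), the reaction quotient is Q = [Cu+(aq)]^2 / [Pt2+(aq)].
Solving for the unknown gives log [Cu+(aq)] = −1.375, so [Cu+(aq)] ≈ 0.042 M.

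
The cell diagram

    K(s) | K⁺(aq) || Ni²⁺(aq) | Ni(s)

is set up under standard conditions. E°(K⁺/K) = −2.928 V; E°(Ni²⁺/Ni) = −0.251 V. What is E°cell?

By convention the left-hand electrode in cell notation is the anode (oxidation) and the right-hand electrode is the cathode (reduction).
E°cell = E°(right) − E°(left) = −0.251 − (−2.928) = +2.677 V.

+2.677 V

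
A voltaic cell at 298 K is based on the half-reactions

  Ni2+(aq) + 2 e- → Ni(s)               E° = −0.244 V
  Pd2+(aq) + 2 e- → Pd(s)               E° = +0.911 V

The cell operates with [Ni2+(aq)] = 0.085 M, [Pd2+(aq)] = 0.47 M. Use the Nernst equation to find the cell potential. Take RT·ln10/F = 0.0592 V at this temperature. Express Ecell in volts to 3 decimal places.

+1.177 V

Pd²⁺/Pd is reduced (cathode, E° = +0.911 V) and Ni²⁺/Ni is oxidized (anode).
E°cell = +0.911 − (−0.244) = +1.155 V, with n = 2 electrons transferred.
Balancing gives Pd2+(aq) + Ni(s) → Pd(s) + Ni2+(aq); hence Q = [Ni2+(aq)] / [Pd2+(aq)] = 0.181 (log Q = −0.743).
Applying E = E° − (RT ln10/nF)·log Q gives +1.155 − (0.0592/2)(−0.743) = +1.177 V.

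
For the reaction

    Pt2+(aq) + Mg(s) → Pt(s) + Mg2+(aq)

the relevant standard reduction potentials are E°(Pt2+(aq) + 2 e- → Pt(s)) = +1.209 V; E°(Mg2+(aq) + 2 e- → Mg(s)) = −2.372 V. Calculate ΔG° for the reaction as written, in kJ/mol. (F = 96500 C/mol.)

In the reaction as written Pt2+(aq) is reduced, so the Pt²⁺/Pt couple is the cathode and Mg²⁺/Mg is the anode.
E°cell = +1.209 − (−2.372) = +3.581 V; balancing electrons gives n = 2.
ΔG° = −nFE°cell = −(2)(96500)(+3.581) J/mol = −691 kJ/mol.

−691 kJ/mol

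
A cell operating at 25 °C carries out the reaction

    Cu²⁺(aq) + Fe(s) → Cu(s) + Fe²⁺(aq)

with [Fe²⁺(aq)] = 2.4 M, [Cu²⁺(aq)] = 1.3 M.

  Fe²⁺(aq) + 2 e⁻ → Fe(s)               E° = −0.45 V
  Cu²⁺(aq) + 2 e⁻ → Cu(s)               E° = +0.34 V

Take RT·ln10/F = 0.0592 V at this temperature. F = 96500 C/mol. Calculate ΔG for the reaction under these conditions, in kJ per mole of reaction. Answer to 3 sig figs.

The standard cell potential is +0.34 − (−0.45) = +0.79 V, with n = 2 electrons in the balanced equation.
The reaction quotient is [Fe²⁺(aq)] / [Cu²⁺(aq)] = 1.85; by Nernst, E = +0.79 − (0.0592/2)(0.266) = +0.7821 V.
Then ΔG = −nFE = −2 × 96500 × +0.7821 J/mol = −151 kJ/mol.

−151 kJ/mol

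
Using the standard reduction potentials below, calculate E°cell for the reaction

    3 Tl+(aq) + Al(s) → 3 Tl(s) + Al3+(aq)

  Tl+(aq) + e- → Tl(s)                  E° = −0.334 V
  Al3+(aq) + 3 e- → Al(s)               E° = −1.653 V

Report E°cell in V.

Tl+(aq) gains electrons, so the Tl⁺/Tl couple is the cathode; the Al³⁺/Al couple is the anode.
E°cell = E°(cathode) − E°(anode) = −0.334 − (−1.653) = +1.319 V.
The positive value indicates the reaction is spontaneous as written.

+1.319 V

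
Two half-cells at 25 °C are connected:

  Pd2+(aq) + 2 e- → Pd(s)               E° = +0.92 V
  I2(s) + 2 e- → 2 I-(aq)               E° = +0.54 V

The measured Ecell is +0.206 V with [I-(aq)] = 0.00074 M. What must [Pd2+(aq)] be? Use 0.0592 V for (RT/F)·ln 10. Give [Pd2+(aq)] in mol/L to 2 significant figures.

2.4 M

With Pd²⁺/Pd at the cathode and I₂/I⁻ at the anode, E°cell = +0.92 − (+0.54) = +0.38 V (n = 2).
Rearranging E = E° − (0.0592/n)·log Q gives log Q = 2(+0.38 − (+0.206))/0.0592 = 5.878.
For Pd2+(aq) + 2 I-(aq) → Pd(s) + I2(s), the reaction quotient is Q = 1 / ([Pd2+(aq)]·[I-(aq)]^2).
Isolating [Pd2+(aq)] in Q = 10^{5.878} yields log [Pd2+(aq)] = 0.384, i.e. 2.4 M.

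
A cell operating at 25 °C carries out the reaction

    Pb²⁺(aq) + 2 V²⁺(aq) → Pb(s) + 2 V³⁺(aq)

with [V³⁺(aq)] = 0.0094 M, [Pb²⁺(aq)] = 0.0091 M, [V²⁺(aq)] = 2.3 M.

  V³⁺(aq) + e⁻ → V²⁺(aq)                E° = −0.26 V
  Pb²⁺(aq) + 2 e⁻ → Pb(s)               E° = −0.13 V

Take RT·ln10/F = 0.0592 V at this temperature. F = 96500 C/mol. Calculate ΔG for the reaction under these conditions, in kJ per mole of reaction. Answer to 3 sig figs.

−40.7 kJ/mol

With Pb²⁺/Pb reduced at the cathode, E°cell = −0.13 − (−0.26) = +0.13 V and n = 2.
Q = [V³⁺(aq)]^2 / ([Pb²⁺(aq)]·[V²⁺(aq)]^2) = 0.00184, so log Q = −2.736 and E = +0.13 − (0.0592/2)(−2.736) = +0.2110 V.
Finally ΔG = −nFE = −(2)(96500 C/mol)(+0.2110 V) = −40.7 kJ/mol.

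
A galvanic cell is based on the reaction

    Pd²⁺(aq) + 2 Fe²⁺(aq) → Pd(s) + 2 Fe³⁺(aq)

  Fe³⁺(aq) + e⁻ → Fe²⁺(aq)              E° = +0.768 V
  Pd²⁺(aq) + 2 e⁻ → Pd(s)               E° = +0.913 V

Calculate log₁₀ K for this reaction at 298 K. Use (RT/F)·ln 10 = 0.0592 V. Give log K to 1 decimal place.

The Pd²⁺/Pd couple is reduced (cathode); E°cell = +0.913 − (+0.768) = +0.145 V with n = 2.
At equilibrium E = 0, so log K = nE°cell / 0.0592 = (2)(+0.145) / 0.0592 = 4.9.

log K = 4.9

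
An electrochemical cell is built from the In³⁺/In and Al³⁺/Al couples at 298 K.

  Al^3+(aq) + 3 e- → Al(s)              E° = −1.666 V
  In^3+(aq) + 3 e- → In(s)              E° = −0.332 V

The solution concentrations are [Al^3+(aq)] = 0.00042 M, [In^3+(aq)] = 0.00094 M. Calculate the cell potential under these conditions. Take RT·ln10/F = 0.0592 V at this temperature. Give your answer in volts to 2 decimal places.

In³⁺/In is reduced (cathode, E° = −0.332 V) and Al³⁺/Al is oxidized (anode).
E°cell = −0.332 − (−1.666) = +1.334 V, with n = 3 electrons transferred.
Balancing gives In^3+(aq) + Al(s) → In(s) + Al^3+(aq); hence Q = [Al^3+(aq)] / [In^3+(aq)] = 0.447 (log Q = −0.350).
By the Nernst equation, E = +1.334 − (0.0592/3)·(−0.350) = +1.34 V.

+1.34 V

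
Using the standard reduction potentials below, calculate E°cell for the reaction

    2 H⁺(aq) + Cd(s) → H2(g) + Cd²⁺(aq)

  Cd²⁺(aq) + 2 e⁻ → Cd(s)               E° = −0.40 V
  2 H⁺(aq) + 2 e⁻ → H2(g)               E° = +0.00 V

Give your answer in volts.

+0.40 V

H⁺(aq) gains electrons, so the 2H⁺/H₂ couple is the cathode; the Cd²⁺/Cd couple is the anode.
E°cell = E°(cathode) − E°(anode) = +0.00 − (−0.40) = +0.40 V.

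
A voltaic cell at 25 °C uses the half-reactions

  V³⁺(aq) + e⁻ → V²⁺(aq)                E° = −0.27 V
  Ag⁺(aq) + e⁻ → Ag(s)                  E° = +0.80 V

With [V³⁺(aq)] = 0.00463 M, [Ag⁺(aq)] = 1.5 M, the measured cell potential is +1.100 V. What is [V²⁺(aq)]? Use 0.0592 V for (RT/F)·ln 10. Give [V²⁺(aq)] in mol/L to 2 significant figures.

0.0099 M

With Ag⁺/Ag at the cathode and V³⁺/V²⁺ at the anode, E°cell = +0.80 − (−0.27) = +1.07 V (n = 1).
Rearranging E = E° − (0.0592/n)·log Q gives log Q = 1(+1.07 − (+1.100))/0.0592 = −0.507.
For Ag⁺(aq) + V²⁺(aq) → Ag(s) + V³⁺(aq), the reaction quotient is Q = [V³⁺(aq)] / ([Ag⁺(aq)]·[V²⁺(aq)]).
Isolating [V²⁺(aq)] in Q = 10^{−0.507} yields log [V²⁺(aq)] = −2.004, i.e. 0.0099 M.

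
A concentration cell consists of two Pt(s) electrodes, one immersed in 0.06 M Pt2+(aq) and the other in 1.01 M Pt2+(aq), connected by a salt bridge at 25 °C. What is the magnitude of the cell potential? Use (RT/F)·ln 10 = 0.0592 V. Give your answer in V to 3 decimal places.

For a concentration cell E°cell = 0, since both electrodes use the same couple.
The compartment with the higher Pt2+(aq) concentration (1.01 M) acts as the cathode; ions are reduced there and produced at the dilute (0.06 M) anode.
With n = 2, Ecell = −(0.0592/2)·log([dilute]/[conc]) = −(0.0592/2)·log(0.06/1.01) = +0.036 V.

0.036 V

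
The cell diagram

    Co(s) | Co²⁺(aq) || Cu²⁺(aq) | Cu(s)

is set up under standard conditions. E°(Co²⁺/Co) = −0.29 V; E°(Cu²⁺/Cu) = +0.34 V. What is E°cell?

By convention the left-hand electrode in cell notation is the anode (oxidation) and the right-hand electrode is the cathode (reduction).
E°cell = E°(right) − E°(left) = +0.34 − (−0.29) = +0.63 V.

+0.63 V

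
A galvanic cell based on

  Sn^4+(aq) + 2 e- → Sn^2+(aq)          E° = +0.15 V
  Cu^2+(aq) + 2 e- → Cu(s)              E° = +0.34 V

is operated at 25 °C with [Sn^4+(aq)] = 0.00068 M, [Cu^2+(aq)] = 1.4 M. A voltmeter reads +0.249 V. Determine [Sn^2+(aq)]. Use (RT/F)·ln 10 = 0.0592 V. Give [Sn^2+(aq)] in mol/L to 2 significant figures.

With Cu²⁺/Cu at the cathode and Sn⁴⁺/Sn²⁺ at the anode, E°cell = +0.34 − (+0.15) = +0.19 V (n = 2).
Rearranging E = E° − (0.0592/n)·log Q gives log Q = 2(+0.19 − (+0.249))/0.0592 = −1.993.
For Cu^2+(aq) + Sn^2+(aq) → Cu(s) + Sn^4+(aq), the reaction quotient is Q = [Sn^4+(aq)] / ([Cu^2+(aq)]·[Sn^2+(aq)]).
Isolating [Sn^2+(aq)] in Q = 10^{−1.993} yields log [Sn^2+(aq)] = −1.321, i.e. 0.048 M.

0.048 M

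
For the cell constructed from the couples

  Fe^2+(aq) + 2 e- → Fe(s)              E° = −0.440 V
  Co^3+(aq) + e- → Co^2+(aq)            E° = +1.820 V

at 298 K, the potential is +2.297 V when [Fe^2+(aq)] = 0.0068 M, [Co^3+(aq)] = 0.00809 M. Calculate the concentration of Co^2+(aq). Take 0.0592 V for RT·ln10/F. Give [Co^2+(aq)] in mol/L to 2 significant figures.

0.023 M

Co³⁺/Co²⁺ is the cathode (higher E°); E°cell = +1.820 − (−0.440) = +2.260 V with n = 2.
Rearranging E = E° − (0.0592/n)·log Q gives log Q = 2(+2.260 − (+2.297))/0.0592 = −1.250.
Balancing electrons gives 2 Co^3+(aq) + Fe(s) → 2 Co^2+(aq) + Fe^2+(aq); thus Q = ([Co^2+(aq)]^2·[Fe^2+(aq)]) / [Co^3+(aq)]^2.
Substituting the known concentrations and solving, log [Co^2+(aq)] = −1.633 and [Co^2+(aq)] = 0.023 M.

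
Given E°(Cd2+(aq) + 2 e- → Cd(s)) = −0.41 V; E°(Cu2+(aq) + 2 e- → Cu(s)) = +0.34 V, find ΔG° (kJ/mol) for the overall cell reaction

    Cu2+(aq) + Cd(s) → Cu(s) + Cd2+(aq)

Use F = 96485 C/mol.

−145 kJ/mol

In the reaction as written Cu2+(aq) is reduced, so the Cu²⁺/Cu couple is the cathode and Cd²⁺/Cd is the anode.
E°cell = +0.34 − (−0.41) = +0.75 V; balancing electrons gives n = 2.
ΔG° = −nFE°cell = −(2)(96485)(+0.75) J/mol = −145 kJ/mol.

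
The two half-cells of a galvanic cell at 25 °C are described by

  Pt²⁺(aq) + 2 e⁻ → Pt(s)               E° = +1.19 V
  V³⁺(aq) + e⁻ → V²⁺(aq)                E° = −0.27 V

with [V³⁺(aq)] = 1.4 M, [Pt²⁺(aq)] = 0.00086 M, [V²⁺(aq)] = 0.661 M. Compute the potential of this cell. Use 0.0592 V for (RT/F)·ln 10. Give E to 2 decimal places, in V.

+1.35 V

The Pt²⁺/Pt couple has the more positive E°, so it is the cathode; V³⁺/V²⁺ is the anode.
The standard potential is +1.19 − (−0.27) = +1.46 V and the balanced reaction transfers n = 2 electrons.
The balanced reaction is Pt²⁺(aq) + 2 V²⁺(aq) → Pt(s) + 2 V³⁺(aq), so Q = [V³⁺(aq)]^2 / ([Pt²⁺(aq)]·[V²⁺(aq)]^2) = 5.22×10^3 and log Q = 3.717.
E = E° − (0.0592/n)·log Q = +1.46 − (0.0592/2)(3.717) = +1.35 V.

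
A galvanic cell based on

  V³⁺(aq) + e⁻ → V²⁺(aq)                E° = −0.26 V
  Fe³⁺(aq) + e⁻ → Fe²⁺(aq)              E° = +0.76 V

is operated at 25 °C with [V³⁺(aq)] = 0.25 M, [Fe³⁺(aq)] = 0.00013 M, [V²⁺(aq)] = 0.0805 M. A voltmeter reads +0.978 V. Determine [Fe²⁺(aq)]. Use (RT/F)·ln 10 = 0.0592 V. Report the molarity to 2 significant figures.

0.00021 M

The Fe³⁺/Fe²⁺ couple has the larger reduction potential, so it is the cathode: E°cell = +0.76 − (−0.26) = +1.02 V and n = 1.
Since E = E° − (0.0592/n)·log Q, log Q = n(E° − E)/0.0592 = 0.709.
For Fe³⁺(aq) + V²⁺(aq) → Fe²⁺(aq) + V³⁺(aq), the reaction quotient is Q = ([Fe²⁺(aq)]·[V³⁺(aq)]) / ([Fe³⁺(aq)]·[V²⁺(aq)]).
Isolating [Fe²⁺(aq)] in Q = 10^{0.709} yields log [Fe²⁺(aq)] = −3.669, i.e. 0.00021 M.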